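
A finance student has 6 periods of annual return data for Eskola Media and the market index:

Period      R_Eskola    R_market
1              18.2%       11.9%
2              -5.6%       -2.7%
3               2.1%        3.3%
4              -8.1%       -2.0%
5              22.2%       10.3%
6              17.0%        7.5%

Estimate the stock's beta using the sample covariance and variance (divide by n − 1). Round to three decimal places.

Mean R_i = (18.2 − 5.6 + 2.1 − 8.1 + 22.2 + 17.0) / 6 = 7.6333%
Mean R_m = (11.9 − 2.7 + 3.3 − 2.0 + 10.3 + 7.5) / 6 = 4.7167%
Σ(R_i − R̄_i)(R_m − R̄_m) = 394.9667  ⇒  Cov = 394.9667 / 5 = 78.9933
Σ(R_m − R̄_m)² = 192.6483  ⇒  Var(R_m) = 192.6483 / 5 = 38.5297
β = Cov / Var(R_m) = 78.9933 / 38.5297 = 2.0502

2.050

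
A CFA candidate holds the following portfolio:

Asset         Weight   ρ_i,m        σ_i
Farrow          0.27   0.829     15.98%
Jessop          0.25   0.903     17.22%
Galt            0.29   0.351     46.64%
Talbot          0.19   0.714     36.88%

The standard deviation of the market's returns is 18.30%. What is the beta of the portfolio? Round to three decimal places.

β_Farrow = 0.829 × 15.98% / 18.30% = 0.7239
β_Jessop = 0.903 × 17.22% / 18.30% = 0.8497
β_Galt = 0.351 × 46.64% / 18.30% = 0.8946
β_Talbot = 0.714 × 36.88% / 18.30% = 1.4389
β_P = Σ w_i β_i = 0.27×0.7239 + 0.25×0.8497 + 0.29×0.8946 + 0.19×1.4389 = 0.9407

0.941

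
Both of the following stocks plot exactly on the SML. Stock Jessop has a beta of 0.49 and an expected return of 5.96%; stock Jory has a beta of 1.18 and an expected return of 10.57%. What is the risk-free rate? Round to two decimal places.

Both satisfy E(R) = R_f + β·MRP, so the slope of the SML is
MRP = (10.57% − 5.96%) / (1.18 − 0.49) = 4.61% / 0.69 = 6.6812%
R_f = E(R_Jessop) − β_Jessop·MRP = 5.96% − 0.49 × 6.6812% = 2.6862%

2.69%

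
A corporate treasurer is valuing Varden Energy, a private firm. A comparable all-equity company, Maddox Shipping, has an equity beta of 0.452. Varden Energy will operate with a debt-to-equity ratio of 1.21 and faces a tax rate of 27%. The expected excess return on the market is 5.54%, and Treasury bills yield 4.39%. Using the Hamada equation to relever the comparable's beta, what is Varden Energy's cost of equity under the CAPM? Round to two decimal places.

β_L = β_U × [1 + (1 − t)(D/E)] = 0.452 × [1 + (1 − 0.27) × 1.21]
    = 0.452 × [1 + 0.73 × 1.21] = 0.452 × 1.8833 = 0.8513
E(R) = R_f + β_L × MRP = 4.39% + 0.8513 × 5.54% = 9.11%

9.11%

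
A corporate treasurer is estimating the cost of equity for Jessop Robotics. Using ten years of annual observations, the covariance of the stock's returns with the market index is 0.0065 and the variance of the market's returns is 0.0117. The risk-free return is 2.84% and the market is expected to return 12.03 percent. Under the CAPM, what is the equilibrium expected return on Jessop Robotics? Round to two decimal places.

7.95%

β = Cov(R_i, R_m) / Var(R_m) = 0.0065 / 0.0117 = 0.5556
MRP = 12.03% − 2.84% = 9.19%
E(R) = R_f + β × MRP = 2.84% + 0.5556 × 9.19% = 7.95%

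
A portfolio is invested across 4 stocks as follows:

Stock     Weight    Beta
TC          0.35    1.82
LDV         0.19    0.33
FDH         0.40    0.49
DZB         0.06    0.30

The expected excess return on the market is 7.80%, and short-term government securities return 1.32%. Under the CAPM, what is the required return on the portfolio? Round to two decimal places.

β_P = Σ w_i β_i = 0.35×1.82 + 0.19×0.33 + 0.40×0.49 + 0.06×0.30 = 0.9137
E(R_P) = R_f + β_P × MRP = 1.32% + 0.9137 × 7.80% = 8.45%

8.45%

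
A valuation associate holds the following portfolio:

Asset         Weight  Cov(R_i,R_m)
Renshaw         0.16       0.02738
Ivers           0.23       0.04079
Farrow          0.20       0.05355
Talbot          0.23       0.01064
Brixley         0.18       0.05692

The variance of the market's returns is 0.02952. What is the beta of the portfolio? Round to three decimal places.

1.259

β_Renshaw = 0.02738 / 0.02952 = 0.9275
β_Ivers = 0.04079 / 0.02952 = 1.3818
β_Farrow = 0.05355 / 0.02952 = 1.8140
β_Talbot = 0.01064 / 0.02952 = 0.3604
β_Brixley = 0.05692 / 0.02952 = 1.9282
β_P = Σ w_i β_i = 0.16×0.9275 + 0.23×1.3818 + 0.20×1.8140 + 0.23×0.3604 + 0.18×1.9282 = 1.2590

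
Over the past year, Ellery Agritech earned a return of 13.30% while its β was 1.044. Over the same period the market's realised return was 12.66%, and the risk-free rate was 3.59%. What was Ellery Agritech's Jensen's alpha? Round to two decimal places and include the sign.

Market excess return = 12.66% − 3.59% = 9.07%
CAPM benchmark = R_f + β(R_m − R_f) = 3.59% + 1.044 × 9.07% = 13.05908%
α = actual − benchmark = 13.30% − 13.05908% = +0.24%

+0.24%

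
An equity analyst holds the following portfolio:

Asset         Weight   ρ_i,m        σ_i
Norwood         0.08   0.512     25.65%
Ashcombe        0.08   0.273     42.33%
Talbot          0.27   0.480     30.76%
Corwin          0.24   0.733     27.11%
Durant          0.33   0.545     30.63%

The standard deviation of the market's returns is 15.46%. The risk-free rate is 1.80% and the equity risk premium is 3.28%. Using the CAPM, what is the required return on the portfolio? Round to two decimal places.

5.25%

β_Norwood = 0.512 × 25.65% / 15.46% = 0.8495
β_Ashcombe = 0.273 × 42.33% / 15.46% = 0.7475
β_Talbot = 0.480 × 30.76% / 15.46% = 0.9550
β_Corwin = 0.733 × 27.11% / 15.46% = 1.2854
β_Durant = 0.545 × 30.63% / 15.46% = 1.0798
β_P = Σ w_i β_i = 0.08×0.8495 + 0.08×0.7475 + 0.27×0.9550 + 0.24×1.2854 + 0.33×1.0798 = 1.0504
E(R_P) = R_f + β_P × MRP = 1.80% + 1.0504 × 3.28% = 5.25%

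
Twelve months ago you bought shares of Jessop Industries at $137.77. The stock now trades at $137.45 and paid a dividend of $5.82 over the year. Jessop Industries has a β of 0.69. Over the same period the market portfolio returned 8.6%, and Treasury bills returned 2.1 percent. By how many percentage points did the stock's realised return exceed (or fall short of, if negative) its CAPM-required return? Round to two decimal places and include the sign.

-2.59%

Realised HPR = (P1 + D1 − P0) / P0 = (137.45 + 5.82 − 137.77) / 137.77 = 5.50 / 137.77 = 3.9922%
MRP = 8.6% − 2.1% = 6.50%
CAPM required = R_f + β·MRP = 2.1% + 0.69 × 6.5% = 6.5850%
α = realised − required = 3.9922% − 6.5850% = -2.59%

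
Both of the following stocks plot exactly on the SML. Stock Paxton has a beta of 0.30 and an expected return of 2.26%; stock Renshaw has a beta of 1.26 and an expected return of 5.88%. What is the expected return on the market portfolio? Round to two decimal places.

4.90%

Both satisfy E(R) = R_f + β·MRP, so the slope of the SML is
MRP = (5.88% − 2.26%) / (1.26 − 0.30) = 3.62% / 0.96 = 3.7708%
R_f = E(R_Paxton) − β_Paxton·MRP = 2.26% − 0.30 × 3.7708% = 1.1288%
E(R_m) = R_f + MRP = 1.1288% + 3.7708% = 4.90%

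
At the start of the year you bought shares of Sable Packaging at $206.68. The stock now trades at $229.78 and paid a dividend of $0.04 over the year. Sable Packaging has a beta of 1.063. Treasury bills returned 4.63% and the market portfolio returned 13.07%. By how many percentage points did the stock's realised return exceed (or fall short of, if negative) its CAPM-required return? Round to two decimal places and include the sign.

-2.41%

Realised HPR = (P1 + D1 − P0) / P0 = (229.78 + 0.04 − 206.68) / 206.68 = 23.14 / 206.68 = 11.1961%
MRP = 13.07% − 4.63% = 8.44%
CAPM required = R_f + β·MRP = 4.63% + 1.063 × 8.44% = 13.60172%
α = realised − required = 11.1961% − 13.60172% = -2.41%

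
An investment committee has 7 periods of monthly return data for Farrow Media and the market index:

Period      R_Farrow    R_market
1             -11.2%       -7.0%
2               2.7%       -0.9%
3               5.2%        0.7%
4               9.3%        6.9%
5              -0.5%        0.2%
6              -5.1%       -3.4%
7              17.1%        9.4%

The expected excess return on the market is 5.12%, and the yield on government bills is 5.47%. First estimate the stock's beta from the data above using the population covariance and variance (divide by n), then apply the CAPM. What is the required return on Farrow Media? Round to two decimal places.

13.62%

Mean R_i = (-11.2 + 2.7 + 5.2 + 9.3 − 0.5 − 5.1 + 17.1) / 7 = 2.5000%
Mean R_m = (-7.0 − 0.9 + 0.7 + 6.9 + 0.2 − 3.4 + 9.4) / 7 = 0.8429%
Σ(R_i − R̄_i)(R_m − R̄_m) = 307.0100  ⇒  Cov = 307.0100 / 7 = 43.8586
Σ(R_m − R̄_m)² = 192.8971  ⇒  Var(R_m) = 192.8971 / 7 = 27.5567
β = Cov / Var(R_m) = 43.8586 / 27.5567 = 1.5916
E(R) = R_f + β × MRP = 5.47% + 1.5916 × 5.12% = 13.62%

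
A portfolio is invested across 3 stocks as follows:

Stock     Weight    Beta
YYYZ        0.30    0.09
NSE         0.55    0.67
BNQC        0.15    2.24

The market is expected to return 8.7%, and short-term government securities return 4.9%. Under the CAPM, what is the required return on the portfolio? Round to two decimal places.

β_P = Σ w_i β_i = 0.30×0.09 + 0.55×0.67 + 0.15×2.24 = 0.7315
MRP = 8.7% − 4.9% = 3.80%
E(R_P) = R_f + β_P × MRP = 4.9% + 0.7315 × 3.8% = 7.68%

7.68%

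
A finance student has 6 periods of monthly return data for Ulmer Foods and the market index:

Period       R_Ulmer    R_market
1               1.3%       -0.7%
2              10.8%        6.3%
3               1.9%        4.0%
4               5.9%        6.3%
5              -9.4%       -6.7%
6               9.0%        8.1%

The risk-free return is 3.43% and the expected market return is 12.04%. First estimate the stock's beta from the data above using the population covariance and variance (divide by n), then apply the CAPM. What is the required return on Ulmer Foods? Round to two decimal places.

Mean R_i = (1.3 + 10.8 + 1.9 + 5.9 − 9.4 + 9.0) / 6 = 3.2500%
Mean R_m = (-0.7 + 6.3 + 4.0 + 6.3 − 6.7 + 8.1) / 6 = 2.8833%
Σ(R_i − R̄_i)(R_m − R̄_m) = 191.5550  ⇒  Cov = 191.5550 / 6 = 31.9258
Σ(R_m − R̄_m)² = 156.4883  ⇒  Var(R_m) = 156.4883 / 6 = 26.0814
β = Cov / Var(R_m) = 31.9258 / 26.0814 = 1.2241
MRP = 12.04% − 3.43% = 8.61%
E(R) = R_f + β × MRP = 3.43% + 1.2241 × 8.61% = 13.97%

13.97%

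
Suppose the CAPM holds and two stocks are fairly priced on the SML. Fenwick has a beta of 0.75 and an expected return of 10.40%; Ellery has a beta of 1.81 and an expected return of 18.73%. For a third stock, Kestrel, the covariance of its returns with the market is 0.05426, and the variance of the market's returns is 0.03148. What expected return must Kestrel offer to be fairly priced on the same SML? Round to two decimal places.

18.05%

MRP = (18.73% − 10.40%) / (1.81 − 0.75) = 7.8585%
R_f = 10.40% − 0.75 × 7.8585% = 4.5061%
β_Kestrel = Cov / Var(R_m) = 0.05426 / 0.03148 = 1.7236
E(R_Kestrel) = R_f + β × MRP = 4.5061% + 1.7236 × 7.8585% = 18.05%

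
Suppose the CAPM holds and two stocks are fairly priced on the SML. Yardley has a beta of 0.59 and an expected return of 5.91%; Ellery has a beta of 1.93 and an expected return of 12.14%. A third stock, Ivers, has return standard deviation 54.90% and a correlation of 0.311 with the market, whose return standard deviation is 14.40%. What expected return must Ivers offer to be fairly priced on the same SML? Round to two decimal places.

MRP = (12.14% − 5.91%) / (1.93 − 0.59) = 4.6493%
R_f = 5.91% − 0.59 × 4.6493% = 3.1669%
β_Ivers = ρ·σ_i/σ_m = 0.311 × 54.90 / 14.40 = 1.1857
E(R_Ivers) = R_f + β × MRP = 3.1669% + 1.1857 × 4.6493% = 8.68%

8.68%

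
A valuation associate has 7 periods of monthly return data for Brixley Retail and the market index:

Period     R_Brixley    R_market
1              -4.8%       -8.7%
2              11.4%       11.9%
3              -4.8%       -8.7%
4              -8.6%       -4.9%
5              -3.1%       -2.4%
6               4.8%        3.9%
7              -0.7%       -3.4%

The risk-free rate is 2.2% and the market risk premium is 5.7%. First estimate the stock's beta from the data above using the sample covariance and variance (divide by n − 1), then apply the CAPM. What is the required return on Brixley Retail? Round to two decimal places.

Mean R_i = (-4.8 + 11.4 − 4.8 − 8.6 − 3.1 + 4.8 − 0.7) / 7 = -0.8286%
Mean R_m = (-8.7 + 11.9 − 8.7 − 4.9 − 2.4 + 3.9 − 3.4) / 7 = -1.7571%
Σ(R_i − R̄_i)(R_m − R̄_m) = 279.6686  ⇒  Cov = 279.6686 / 6 = 46.6114
Σ(R_m − R̄_m)² = 327.9171  ⇒  Var(R_m) = 327.9171 / 6 = 54.6529
β = Cov / Var(R_m) = 46.6114 / 54.6529 = 0.8529
E(R) = R_f + β × MRP = 2.2% + 0.8529 × 5.7% = 7.06%

7.06%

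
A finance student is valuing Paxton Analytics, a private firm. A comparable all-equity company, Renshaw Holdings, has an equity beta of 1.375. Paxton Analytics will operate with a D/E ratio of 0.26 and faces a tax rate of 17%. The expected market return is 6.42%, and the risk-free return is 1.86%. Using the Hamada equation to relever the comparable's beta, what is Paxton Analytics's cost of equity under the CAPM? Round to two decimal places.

β_L = β_U × [1 + (1 − t)(D/E)] = 1.375 × [1 + (1 − 0.17) × 0.26]
    = 1.375 × [1 + 0.83 × 0.26] = 1.375 × 1.2158 = 1.6717
MRP = 6.42% − 1.86% = 4.56%
E(R) = R_f + β_L × MRP = 1.86% + 1.6717 × 4.56% = 9.48%

9.48%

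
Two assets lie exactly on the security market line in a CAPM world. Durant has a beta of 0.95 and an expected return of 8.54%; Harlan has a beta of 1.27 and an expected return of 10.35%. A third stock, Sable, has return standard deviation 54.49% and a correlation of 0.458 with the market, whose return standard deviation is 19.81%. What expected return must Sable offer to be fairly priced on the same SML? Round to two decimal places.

MRP = (10.35% − 8.54%) / (1.27 − 0.95) = 5.6563%
R_f = 8.54% − 0.95 × 5.6563% = 3.1665%
β_Sable = ρ·σ_i/σ_m = 0.458 × 54.49 / 19.81 = 1.2598
E(R_Sable) = R_f + β × MRP = 3.1665% + 1.2598 × 5.6563% = 10.29%

10.29%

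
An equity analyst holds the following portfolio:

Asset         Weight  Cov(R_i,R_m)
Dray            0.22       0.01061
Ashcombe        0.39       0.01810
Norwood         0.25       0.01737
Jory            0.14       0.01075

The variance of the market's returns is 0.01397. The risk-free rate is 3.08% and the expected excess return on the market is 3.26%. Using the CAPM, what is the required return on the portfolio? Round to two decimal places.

6.64%

β_Dray = 0.01061 / 0.01397 = 0.7595
β_Ashcombe = 0.01810 / 0.01397 = 1.2956
β_Norwood = 0.01737 / 0.01397 = 1.2434
β_Jory = 0.01075 / 0.01397 = 0.7695
β_P = Σ w_i β_i = 0.22×0.7595 + 0.39×1.2956 + 0.25×1.2434 + 0.14×0.7695 = 1.0910
E(R_P) = R_f + β_P × MRP = 3.08% + 1.0910 × 3.26% = 6.64%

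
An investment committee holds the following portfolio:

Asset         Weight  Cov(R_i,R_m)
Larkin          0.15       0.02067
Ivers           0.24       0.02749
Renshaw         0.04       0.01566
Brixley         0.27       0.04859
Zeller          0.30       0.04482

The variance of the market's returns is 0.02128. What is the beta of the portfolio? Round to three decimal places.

1.734

β_Larkin = 0.02067 / 0.02128 = 0.9713
β_Ivers = 0.02749 / 0.02128 = 1.2918
β_Renshaw = 0.01566 / 0.02128 = 0.7359
β_Brixley = 0.04859 / 0.02128 = 2.2834
β_Zeller = 0.04482 / 0.02128 = 2.1062
β_P = Σ w_i β_i = 0.15×0.9713 + 0.24×1.2918 + 0.04×0.7359 + 0.27×2.2834 + 0.30×2.1062 = 1.7335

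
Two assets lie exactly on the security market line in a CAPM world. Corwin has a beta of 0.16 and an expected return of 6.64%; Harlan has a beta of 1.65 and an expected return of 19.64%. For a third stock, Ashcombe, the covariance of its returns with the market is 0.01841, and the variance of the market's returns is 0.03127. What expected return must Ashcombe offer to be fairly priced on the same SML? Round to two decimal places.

10.38%

MRP = (19.64% − 6.64%) / (1.65 − 0.16) = 8.7248%
R_f = 6.64% − 0.16 × 8.7248% = 5.2440%
β_Ashcombe = Cov / Var(R_m) = 0.01841 / 0.03127 = 0.5887
E(R_Ashcombe) = R_f + β × MRP = 5.2440% + 0.5887 × 8.7248% = 10.38%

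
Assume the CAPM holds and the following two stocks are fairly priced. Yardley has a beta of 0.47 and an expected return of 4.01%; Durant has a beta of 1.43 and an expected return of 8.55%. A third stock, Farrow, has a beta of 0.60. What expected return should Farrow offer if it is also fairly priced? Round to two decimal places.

MRP (SML slope) = (8.55% − 4.01%) / (1.43 − 0.47) = 4.54% / 0.96 = 4.7292%
R_f (intercept) = 4.01% − 0.47 × 4.7292% = 1.7873%
E(R_Farrow) = R_f + β × MRP = 1.7873% + 0.60 × 4.7292% = 4.62%

4.62%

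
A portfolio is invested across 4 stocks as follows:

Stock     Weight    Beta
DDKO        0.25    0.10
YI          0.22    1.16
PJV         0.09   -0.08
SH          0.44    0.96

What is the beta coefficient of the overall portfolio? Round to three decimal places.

0.695

β_P = Σ w_i β_i = 0.25×0.10 + 0.22×1.16 + 0.09×-0.08 + 0.44×0.96 = 0.6954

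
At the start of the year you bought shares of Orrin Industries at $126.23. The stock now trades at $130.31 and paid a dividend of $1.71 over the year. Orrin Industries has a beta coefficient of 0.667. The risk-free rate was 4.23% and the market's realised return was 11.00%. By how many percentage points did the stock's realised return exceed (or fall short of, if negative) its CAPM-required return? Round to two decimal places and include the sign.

-4.16%

Realised HPR = (P1 + D1 − P0) / P0 = (130.31 + 1.71 − 126.23) / 126.23 = 5.79 / 126.23 = 4.5869%
MRP = 11.00% − 4.23% = 6.77%
CAPM required = R_f + β·MRP = 4.23% + 0.667 × 6.77% = 8.74559%
α = realised − required = 4.5869% − 8.74559% = -4.16%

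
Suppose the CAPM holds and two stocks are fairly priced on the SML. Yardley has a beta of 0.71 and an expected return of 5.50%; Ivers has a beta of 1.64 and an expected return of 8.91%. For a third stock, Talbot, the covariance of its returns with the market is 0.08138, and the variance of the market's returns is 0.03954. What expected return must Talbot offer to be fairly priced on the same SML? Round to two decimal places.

10.44%

MRP = (8.91% − 5.50%) / (1.64 − 0.71) = 3.6667%
R_f = 5.50% − 0.71 × 3.6667% = 2.8966%
β_Talbot = Cov / Var(R_m) = 0.08138 / 0.03954 = 2.0582
E(R_Talbot) = R_f + β × MRP = 2.8966% + 2.0582 × 3.6667% = 10.44%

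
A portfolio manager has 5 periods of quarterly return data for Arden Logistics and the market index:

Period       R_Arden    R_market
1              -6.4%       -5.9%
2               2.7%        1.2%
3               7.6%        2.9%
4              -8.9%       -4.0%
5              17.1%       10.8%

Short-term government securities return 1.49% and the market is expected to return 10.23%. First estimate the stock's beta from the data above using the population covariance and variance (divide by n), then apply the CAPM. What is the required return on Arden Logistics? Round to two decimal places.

15.25%

Mean R_i = (-6.4 + 2.7 + 7.6 − 8.9 + 17.1) / 5 = 2.4200%
Mean R_m = (-5.9 + 1.2 + 2.9 − 4.0 + 10.8) / 5 = 1.0000%
Σ(R_i − R̄_i)(R_m − R̄_m) = 271.2200  ⇒  Cov = 271.2200 / 5 = 54.2440
Σ(R_m − R̄_m)² = 172.3000  ⇒  Var(R_m) = 172.3000 / 5 = 34.4600
β = Cov / Var(R_m) = 54.2440 / 34.4600 = 1.5741
MRP = 10.23% − 1.49% = 8.74%
E(R) = R_f + β × MRP = 1.49% + 1.5741 × 8.74% = 15.25%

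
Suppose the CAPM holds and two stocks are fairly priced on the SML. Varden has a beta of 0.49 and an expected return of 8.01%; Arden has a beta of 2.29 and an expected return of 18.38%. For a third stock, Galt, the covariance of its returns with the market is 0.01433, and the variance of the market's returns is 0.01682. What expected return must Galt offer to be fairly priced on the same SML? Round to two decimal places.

10.10%

MRP = (18.38% − 8.01%) / (2.29 − 0.49) = 5.7611%
R_f = 8.01% − 0.49 × 5.7611% = 5.1871%
β_Galt = Cov / Var(R_m) = 0.01433 / 0.01682 = 0.8520
E(R_Galt) = R_f + β × MRP = 5.1871% + 0.8520 × 5.7611% = 10.10%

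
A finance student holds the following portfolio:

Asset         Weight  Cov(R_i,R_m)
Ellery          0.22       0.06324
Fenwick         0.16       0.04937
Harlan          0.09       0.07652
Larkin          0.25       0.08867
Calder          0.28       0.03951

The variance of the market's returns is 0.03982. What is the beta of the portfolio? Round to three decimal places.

β_Ellery = 0.06324 / 0.03982 = 1.5881
β_Fenwick = 0.04937 / 0.03982 = 1.2398
β_Harlan = 0.07652 / 0.03982 = 1.9216
β_Larkin = 0.08867 / 0.03982 = 2.2268
β_Calder = 0.03951 / 0.03982 = 0.9922
β_P = Σ w_i β_i = 0.22×1.5881 + 0.16×1.2398 + 0.09×1.9216 + 0.25×2.2268 + 0.28×0.9922 = 1.5552

1.555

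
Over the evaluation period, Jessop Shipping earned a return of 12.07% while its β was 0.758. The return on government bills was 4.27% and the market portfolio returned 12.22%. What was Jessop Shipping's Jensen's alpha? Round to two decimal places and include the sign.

+1.77%

Market excess return = 12.22% − 4.27% = 7.95%
CAPM benchmark = R_f + β(R_m − R_f) = 4.27% + 0.758 × 7.95% = 10.29610%
α = actual − benchmark = 12.07% − 10.29610% = +1.77%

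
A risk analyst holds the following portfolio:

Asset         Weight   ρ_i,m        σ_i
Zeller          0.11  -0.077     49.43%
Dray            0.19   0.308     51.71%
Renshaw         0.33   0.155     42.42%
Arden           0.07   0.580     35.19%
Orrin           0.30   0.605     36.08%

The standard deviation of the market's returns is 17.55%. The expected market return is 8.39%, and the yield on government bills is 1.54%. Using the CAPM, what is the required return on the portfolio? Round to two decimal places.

β_Zeller = -0.077 × 49.43% / 17.55% = -0.2169
β_Dray = 0.308 × 51.71% / 17.55% = 0.9075
β_Renshaw = 0.155 × 42.42% / 17.55% = 0.3746
β_Arden = 0.580 × 35.19% / 17.55% = 1.1630
β_Orrin = 0.605 × 36.08% / 17.55% = 1.2438
β_P = Σ w_i β_i = 0.11×-0.2169 + 0.19×0.9075 + 0.33×0.3746 + 0.07×1.1630 + 0.30×1.2438 = 0.7267
MRP = 8.39% − 1.54% = 6.85%
E(R_P) = R_f + β_P × MRP = 1.54% + 0.7267 × 6.85% = 6.52%

6.52%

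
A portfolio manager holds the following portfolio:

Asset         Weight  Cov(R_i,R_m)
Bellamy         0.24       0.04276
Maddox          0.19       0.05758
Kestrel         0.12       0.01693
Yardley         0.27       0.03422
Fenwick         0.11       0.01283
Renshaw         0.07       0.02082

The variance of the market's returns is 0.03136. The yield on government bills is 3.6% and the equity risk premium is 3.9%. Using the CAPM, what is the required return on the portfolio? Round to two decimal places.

8.00%

β_Bellamy = 0.04276 / 0.03136 = 1.3635
β_Maddox = 0.05758 / 0.03136 = 1.8361
β_Kestrel = 0.01693 / 0.03136 = 0.5399
β_Yardley = 0.03422 / 0.03136 = 1.0912
β_Fenwick = 0.01283 / 0.03136 = 0.4091
β_Renshaw = 0.02082 / 0.03136 = 0.6639
β_P = Σ w_i β_i = 0.24×1.3635 + 0.19×1.8361 + 0.12×0.5399 + 0.27×1.0912 + 0.11×0.4091 + 0.07×0.6639 = 1.1270
E(R_P) = R_f + β_P × MRP = 3.6% + 1.1270 × 3.9% = 8.00%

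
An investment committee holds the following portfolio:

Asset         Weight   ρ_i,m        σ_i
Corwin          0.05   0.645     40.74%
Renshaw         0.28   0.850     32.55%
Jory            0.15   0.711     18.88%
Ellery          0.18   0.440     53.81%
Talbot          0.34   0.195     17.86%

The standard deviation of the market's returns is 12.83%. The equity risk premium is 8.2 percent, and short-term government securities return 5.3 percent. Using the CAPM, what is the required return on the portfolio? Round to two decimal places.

β_Corwin = 0.645 × 40.74% / 12.83% = 2.0481
β_Renshaw = 0.850 × 32.55% / 12.83% = 2.1565
β_Jory = 0.711 × 18.88% / 12.83% = 1.0463
β_Ellery = 0.440 × 53.81% / 12.83% = 1.8454
β_Talbot = 0.195 × 17.86% / 12.83% = 0.2714
β_P = Σ w_i β_i = 0.05×2.0481 + 0.28×2.1565 + 0.15×1.0463 + 0.18×1.8454 + 0.34×0.2714 = 1.2876
E(R_P) = R_f + β_P × MRP = 5.3% + 1.2876 × 8.2% = 15.86%

15.86%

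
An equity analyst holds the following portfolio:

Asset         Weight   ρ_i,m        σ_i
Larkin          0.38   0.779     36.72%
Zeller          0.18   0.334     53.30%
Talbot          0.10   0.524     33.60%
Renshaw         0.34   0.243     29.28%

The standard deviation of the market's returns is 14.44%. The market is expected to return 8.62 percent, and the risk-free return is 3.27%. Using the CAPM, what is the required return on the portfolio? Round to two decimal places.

10.03%

β_Larkin = 0.779 × 36.72% / 14.44% = 1.9809
β_Zeller = 0.334 × 53.30% / 14.44% = 1.2328
β_Talbot = 0.524 × 33.60% / 14.44% = 1.2193
β_Renshaw = 0.243 × 29.28% / 14.44% = 0.4927
β_P = Σ w_i β_i = 0.38×1.9809 + 0.18×1.2328 + 0.10×1.2193 + 0.34×0.4927 = 1.2641
MRP = 8.62% − 3.27% = 5.35%
E(R_P) = R_f + β_P × MRP = 3.27% + 1.2641 × 5.35% = 10.03%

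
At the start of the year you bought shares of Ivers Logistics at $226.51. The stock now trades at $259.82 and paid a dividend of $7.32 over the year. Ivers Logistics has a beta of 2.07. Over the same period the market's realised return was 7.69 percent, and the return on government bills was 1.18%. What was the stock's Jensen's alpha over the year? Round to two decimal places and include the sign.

Realised HPR = (P1 + D1 − P0) / P0 = (259.82 + 7.32 − 226.51) / 226.51 = 40.63 / 226.51 = 17.9374%
MRP = 7.69% − 1.18% = 6.51%
CAPM required = R_f + β·MRP = 1.18% + 2.07 × 6.51% = 14.6557%
α = realised − required = 17.9374% − 14.6557% = +3.28%

+3.28%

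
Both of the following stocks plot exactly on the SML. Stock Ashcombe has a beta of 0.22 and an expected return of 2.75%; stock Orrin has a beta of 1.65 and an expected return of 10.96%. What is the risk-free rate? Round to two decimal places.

Both satisfy E(R) = R_f + β·MRP, so the slope of the SML is
MRP = (10.96% − 2.75%) / (1.65 − 0.22) = 8.21% / 1.43 = 5.7413%
R_f = E(R_Ashcombe) − β_Ashcombe·MRP = 2.75% − 0.22 × 5.7413% = 1.4869%

1.49%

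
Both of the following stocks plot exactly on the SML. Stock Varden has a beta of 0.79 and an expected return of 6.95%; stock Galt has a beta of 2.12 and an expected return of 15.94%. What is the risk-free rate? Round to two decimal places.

Both satisfy E(R) = R_f + β·MRP, so the slope of the SML is
MRP = (15.94% − 6.95%) / (2.12 − 0.79) = 8.99% / 1.33 = 6.7594%
R_f = E(R_Varden) − β_Varden·MRP = 6.95% − 0.79 × 6.7594% = 1.6101%

1.61%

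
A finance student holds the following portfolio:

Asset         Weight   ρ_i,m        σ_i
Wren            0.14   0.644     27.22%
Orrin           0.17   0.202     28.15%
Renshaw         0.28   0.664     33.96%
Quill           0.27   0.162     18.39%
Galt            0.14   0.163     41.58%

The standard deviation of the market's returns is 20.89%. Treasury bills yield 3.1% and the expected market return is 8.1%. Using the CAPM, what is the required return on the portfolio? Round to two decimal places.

β_Wren = 0.644 × 27.22% / 20.89% = 0.8391
β_Orrin = 0.202 × 28.15% / 20.89% = 0.2722
β_Renshaw = 0.664 × 33.96% / 20.89% = 1.0794
β_Quill = 0.162 × 18.39% / 20.89% = 0.1426
β_Galt = 0.163 × 41.58% / 20.89% = 0.3244
β_P = Σ w_i β_i = 0.14×0.8391 + 0.17×0.2722 + 0.28×1.0794 + 0.27×0.1426 + 0.14×0.3244 = 0.5499
MRP = 8.1% − 3.1% = 5.00%
E(R_P) = R_f + β_P × MRP = 3.1% + 0.5499 × 5.0% = 5.85%

5.85%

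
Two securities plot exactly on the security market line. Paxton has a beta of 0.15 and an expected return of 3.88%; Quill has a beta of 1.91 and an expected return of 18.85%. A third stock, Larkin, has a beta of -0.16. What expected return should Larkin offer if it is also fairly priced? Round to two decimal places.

MRP (SML slope) = (18.85% − 3.88%) / (1.91 − 0.15) = 14.97% / 1.76 = 8.5057%
R_f (intercept) = 3.88% − 0.15 × 8.5057% = 2.6041%
E(R_Larkin) = R_f + β × MRP = 2.6041% + -0.16 × 8.5057% = 1.24%

1.24%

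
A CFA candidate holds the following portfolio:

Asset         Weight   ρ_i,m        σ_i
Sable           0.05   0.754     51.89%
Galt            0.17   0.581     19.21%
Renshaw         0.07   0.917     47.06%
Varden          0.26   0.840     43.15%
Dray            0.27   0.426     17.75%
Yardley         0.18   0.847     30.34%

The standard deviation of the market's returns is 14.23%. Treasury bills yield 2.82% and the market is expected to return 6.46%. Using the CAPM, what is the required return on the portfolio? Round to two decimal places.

8.69%

β_Sable = 0.754 × 51.89% / 14.23% = 2.7495
β_Galt = 0.581 × 19.21% / 14.23% = 0.7843
β_Renshaw = 0.917 × 47.06% / 14.23% = 3.0326
β_Varden = 0.840 × 43.15% / 14.23% = 2.5472
β_Dray = 0.426 × 17.75% / 14.23% = 0.5314
β_Yardley = 0.847 × 30.34% / 14.23% = 1.8059
β_P = Σ w_i β_i = 0.05×2.7495 + 0.17×0.7843 + 0.07×3.0326 + 0.26×2.5472 + 0.27×0.5314 + 0.18×1.8059 = 1.6139
MRP = 6.46% − 2.82% = 3.64%
E(R_P) = R_f + β_P × MRP = 2.82% + 1.6139 × 3.64% = 8.69%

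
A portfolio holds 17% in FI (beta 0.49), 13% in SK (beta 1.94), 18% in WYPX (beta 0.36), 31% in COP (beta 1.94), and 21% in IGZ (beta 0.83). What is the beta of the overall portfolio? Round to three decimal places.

β_P = Σ w_i β_i = 0.17×0.49 + 0.13×1.94 + 0.18×0.36 + 0.31×1.94 + 0.21×0.83 = 1.1760

1.176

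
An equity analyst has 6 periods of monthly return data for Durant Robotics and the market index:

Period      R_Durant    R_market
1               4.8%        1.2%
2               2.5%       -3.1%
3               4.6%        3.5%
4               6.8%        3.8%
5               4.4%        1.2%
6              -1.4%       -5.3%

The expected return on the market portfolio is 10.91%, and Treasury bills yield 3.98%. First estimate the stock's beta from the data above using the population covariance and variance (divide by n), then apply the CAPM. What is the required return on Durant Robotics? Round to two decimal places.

Mean R_i = (4.8 + 2.5 + 4.6 + 6.8 + 4.4 − 1.4) / 6 = 3.6167%
Mean R_m = (1.2 − 3.1 + 3.5 + 3.8 + 1.2 − 5.3) / 6 = 0.2167%
Σ(R_i − R̄_i)(R_m − R̄_m) = 47.9483  ⇒  Cov = 47.9483 / 6 = 7.9914
Σ(R_m − R̄_m)² = 66.9883  ⇒  Var(R_m) = 66.9883 / 6 = 11.1647
β = Cov / Var(R_m) = 7.9914 / 11.1647 = 0.7158
MRP = 10.91% − 3.98% = 6.93%
E(R) = R_f + β × MRP = 3.98% + 0.7158 × 6.93% = 8.94%

8.94%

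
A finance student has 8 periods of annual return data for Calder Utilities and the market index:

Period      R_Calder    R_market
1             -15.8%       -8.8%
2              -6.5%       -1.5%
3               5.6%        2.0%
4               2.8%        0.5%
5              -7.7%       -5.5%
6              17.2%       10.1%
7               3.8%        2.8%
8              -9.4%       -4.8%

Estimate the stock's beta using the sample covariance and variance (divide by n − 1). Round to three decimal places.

1.751

Mean R_i = (-15.8 − 6.5 + 5.6 + 2.8 − 7.7 + 17.2 + 3.8 − 9.4) / 8 = -1.2500%
Mean R_m = (-8.8 − 1.5 + 2.0 + 0.5 − 5.5 + 10.1 + 2.8 − 4.8) / 8 = -0.6500%
Σ(R_i − R̄_i)(R_m − R̄_m) = 426.7200  ⇒  Cov = 426.7200 / 7 = 60.9600
Σ(R_m − R̄_m)² = 243.7000  ⇒  Var(R_m) = 243.7000 / 7 = 34.8143
β = Cov / Var(R_m) = 60.9600 / 34.8143 = 1.7510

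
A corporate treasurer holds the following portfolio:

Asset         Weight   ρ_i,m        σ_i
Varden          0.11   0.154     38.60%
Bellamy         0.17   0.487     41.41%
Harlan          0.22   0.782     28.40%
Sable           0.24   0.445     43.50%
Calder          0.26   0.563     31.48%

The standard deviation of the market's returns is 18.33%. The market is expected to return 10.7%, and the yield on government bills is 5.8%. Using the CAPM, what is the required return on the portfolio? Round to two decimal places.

β_Varden = 0.154 × 38.60% / 18.33% = 0.3243
β_Bellamy = 0.487 × 41.41% / 18.33% = 1.1002
β_Harlan = 0.782 × 28.40% / 18.33% = 1.2116
β_Sable = 0.445 × 43.50% / 18.33% = 1.0561
β_Calder = 0.563 × 31.48% / 18.33% = 0.9669
β_P = Σ w_i β_i = 0.11×0.3243 + 0.17×1.1002 + 0.22×1.2116 + 0.24×1.0561 + 0.26×0.9669 = 0.9941
MRP = 10.7% − 5.8% = 4.90%
E(R_P) = R_f + β_P × MRP = 5.8% + 0.9941 × 4.9% = 10.67%

10.67%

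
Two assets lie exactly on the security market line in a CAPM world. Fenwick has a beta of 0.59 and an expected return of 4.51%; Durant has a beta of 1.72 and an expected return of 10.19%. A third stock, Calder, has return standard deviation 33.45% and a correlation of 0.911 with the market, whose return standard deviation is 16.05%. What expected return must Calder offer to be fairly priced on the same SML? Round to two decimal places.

MRP = (10.19% − 4.51%) / (1.72 − 0.59) = 5.0265%
R_f = 4.51% − 0.59 × 5.0265% = 1.5444%
β_Calder = ρ·σ_i/σ_m = 0.911 × 33.45 / 16.05 = 1.8986
E(R_Calder) = R_f + β × MRP = 1.5444% + 1.8986 × 5.0265% = 11.09%

11.09%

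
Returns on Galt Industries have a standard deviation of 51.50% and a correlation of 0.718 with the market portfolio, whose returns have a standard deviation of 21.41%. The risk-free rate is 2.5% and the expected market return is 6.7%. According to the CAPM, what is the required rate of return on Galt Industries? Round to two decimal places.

9.75%

β = ρ × σ_i / σ_m = 0.718 × 51.50% / 21.41% = 1.7271
MRP = 6.7% − 2.5% = 4.20%
E(R) = 2.5% + 1.7271 × 4.2% = 9.75%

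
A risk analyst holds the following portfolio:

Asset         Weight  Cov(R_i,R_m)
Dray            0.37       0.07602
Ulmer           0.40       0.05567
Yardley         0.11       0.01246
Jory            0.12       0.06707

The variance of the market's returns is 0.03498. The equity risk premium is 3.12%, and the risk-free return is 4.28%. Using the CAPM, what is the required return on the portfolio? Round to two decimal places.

9.62%

β_Dray = 0.07602 / 0.03498 = 2.1732
β_Ulmer = 0.05567 / 0.03498 = 1.5915
β_Yardley = 0.01246 / 0.03498 = 0.3562
β_Jory = 0.06707 / 0.03498 = 1.9174
β_P = Σ w_i β_i = 0.37×2.1732 + 0.40×1.5915 + 0.11×0.3562 + 0.12×1.9174 = 1.7100
E(R_P) = R_f + β_P × MRP = 4.28% + 1.7100 × 3.12% = 9.62%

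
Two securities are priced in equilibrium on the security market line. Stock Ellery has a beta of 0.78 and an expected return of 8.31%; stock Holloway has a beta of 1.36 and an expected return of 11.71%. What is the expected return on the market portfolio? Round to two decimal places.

9.60%

Both satisfy E(R) = R_f + β·MRP, so the slope of the SML is
MRP = (11.71% − 8.31%) / (1.36 − 0.78) = 3.40% / 0.58 = 5.8621%
R_f = E(R_Ellery) − β_Ellery·MRP = 8.31% − 0.78 × 5.8621% = 3.7376%
E(R_m) = R_f + MRP = 3.7376% + 5.8621% = 9.60%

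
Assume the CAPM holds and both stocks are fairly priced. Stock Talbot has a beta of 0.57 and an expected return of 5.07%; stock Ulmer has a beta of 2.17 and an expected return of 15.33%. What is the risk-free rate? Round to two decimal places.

Both satisfy E(R) = R_f + β·MRP, so the slope of the SML is
MRP = (15.33% − 5.07%) / (2.17 − 0.57) = 10.26% / 1.60 = 6.4125%
R_f = E(R_Talbot) − β_Talbot·MRP = 5.07% − 0.57 × 6.4125% = 1.4149%

1.41%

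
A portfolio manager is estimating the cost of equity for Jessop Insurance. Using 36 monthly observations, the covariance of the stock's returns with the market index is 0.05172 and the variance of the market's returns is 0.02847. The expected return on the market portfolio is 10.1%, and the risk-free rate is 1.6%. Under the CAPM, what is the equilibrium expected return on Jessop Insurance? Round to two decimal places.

17.04%

β = Cov(R_i, R_m) / Var(R_m) = 0.05172 / 0.02847 = 1.8166
MRP = 10.1% − 1.6% = 8.50%
E(R) = R_f + β × MRP = 1.6% + 1.8166 × 8.5% = 17.04%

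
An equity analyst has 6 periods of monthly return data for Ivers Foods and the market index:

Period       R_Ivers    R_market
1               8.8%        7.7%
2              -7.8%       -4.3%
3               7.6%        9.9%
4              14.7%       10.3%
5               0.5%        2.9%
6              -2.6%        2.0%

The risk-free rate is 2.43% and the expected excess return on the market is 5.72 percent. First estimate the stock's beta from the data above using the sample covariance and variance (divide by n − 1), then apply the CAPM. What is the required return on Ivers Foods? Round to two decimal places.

10.47%

Mean R_i = (8.8 − 7.8 + 7.6 + 14.7 + 0.5 − 2.6) / 6 = 3.5333%
Mean R_m = (7.7 − 4.3 + 9.9 + 10.3 + 2.9 + 2.0) / 6 = 4.7500%
Σ(R_i − R̄_i)(R_m − R̄_m) = 223.5000  ⇒  Cov = 223.5000 / 5 = 44.7000
Σ(R_m − R̄_m)² = 158.9150  ⇒  Var(R_m) = 158.9150 / 5 = 31.7830
β = Cov / Var(R_m) = 44.7000 / 31.7830 = 1.4064
E(R) = R_f + β × MRP = 2.43% + 1.4064 × 5.72% = 10.47%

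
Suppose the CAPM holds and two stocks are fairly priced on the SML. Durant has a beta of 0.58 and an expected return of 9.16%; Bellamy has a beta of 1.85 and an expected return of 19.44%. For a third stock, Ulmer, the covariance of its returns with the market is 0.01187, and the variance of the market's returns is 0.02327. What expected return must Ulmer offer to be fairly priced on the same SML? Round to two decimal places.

MRP = (19.44% − 9.16%) / (1.85 − 0.58) = 8.0945%
R_f = 9.16% − 0.58 × 8.0945% = 4.4652%
β_Ulmer = Cov / Var(R_m) = 0.01187 / 0.02327 = 0.5101
E(R_Ulmer) = R_f + β × MRP = 4.4652% + 0.5101 × 8.0945% = 8.59%

8.59%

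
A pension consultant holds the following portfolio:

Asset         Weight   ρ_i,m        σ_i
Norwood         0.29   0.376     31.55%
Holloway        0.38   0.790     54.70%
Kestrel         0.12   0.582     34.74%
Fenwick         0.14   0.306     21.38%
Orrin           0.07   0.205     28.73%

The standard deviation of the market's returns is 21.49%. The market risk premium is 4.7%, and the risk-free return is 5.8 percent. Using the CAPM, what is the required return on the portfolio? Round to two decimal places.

β_Norwood = 0.376 × 31.55% / 21.49% = 0.5520
β_Holloway = 0.790 × 54.70% / 21.49% = 2.0108
β_Kestrel = 0.582 × 34.74% / 21.49% = 0.9408
β_Fenwick = 0.306 × 21.38% / 21.49% = 0.3044
β_Orrin = 0.205 × 28.73% / 21.49% = 0.2741
β_P = Σ w_i β_i = 0.29×0.5520 + 0.38×2.0108 + 0.12×0.9408 + 0.14×0.3044 + 0.07×0.2741 = 1.0989
E(R_P) = R_f + β_P × MRP = 5.8% + 1.0989 × 4.7% = 10.96%

10.96%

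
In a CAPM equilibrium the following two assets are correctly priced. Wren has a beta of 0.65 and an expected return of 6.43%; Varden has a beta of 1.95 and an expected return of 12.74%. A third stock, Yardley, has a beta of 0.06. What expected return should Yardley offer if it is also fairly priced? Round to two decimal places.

3.57%

MRP (SML slope) = (12.74% − 6.43%) / (1.95 − 0.65) = 6.31% / 1.30 = 4.8538%
R_f (intercept) = 6.43% − 0.65 × 4.8538% = 3.2750%
E(R_Yardley) = R_f + β × MRP = 3.2750% + 0.06 × 4.8538% = 3.57%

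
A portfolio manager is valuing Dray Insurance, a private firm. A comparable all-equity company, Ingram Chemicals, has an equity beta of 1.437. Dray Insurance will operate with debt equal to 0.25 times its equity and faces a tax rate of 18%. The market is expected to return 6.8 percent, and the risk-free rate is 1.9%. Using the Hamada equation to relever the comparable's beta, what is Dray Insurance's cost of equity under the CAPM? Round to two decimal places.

10.38%

β_L = β_U × [1 + (1 − t)(D/E)] = 1.437 × [1 + (1 − 0.18) × 0.25]
    = 1.437 × [1 + 0.82 × 0.25] = 1.437 × 1.2050 = 1.7316
MRP = 6.8% − 1.9% = 4.90%
E(R) = R_f + β_L × MRP = 1.9% + 1.7316 × 4.9% = 10.38%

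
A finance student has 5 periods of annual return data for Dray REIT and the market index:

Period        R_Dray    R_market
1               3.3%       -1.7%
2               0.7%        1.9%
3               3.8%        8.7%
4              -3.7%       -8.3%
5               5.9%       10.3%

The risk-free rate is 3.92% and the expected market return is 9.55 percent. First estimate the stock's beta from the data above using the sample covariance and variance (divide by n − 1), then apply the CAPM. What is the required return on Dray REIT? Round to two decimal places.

6.29%

Mean R_i = (3.3 + 0.7 + 3.8 − 3.7 + 5.9) / 5 = 2.0000%
Mean R_m = (-1.7 + 1.9 + 8.7 − 8.3 + 10.3) / 5 = 2.1800%
Σ(R_i − R̄_i)(R_m − R̄_m) = 98.4600  ⇒  Cov = 98.4600 / 4 = 24.6150
Σ(R_m − R̄_m)² = 233.4080  ⇒  Var(R_m) = 233.4080 / 4 = 58.3520
β = Cov / Var(R_m) = 24.6150 / 58.3520 = 0.4218
MRP = 9.55% − 3.92% = 5.63%
E(R) = R_f + β × MRP = 3.92% + 0.4218 × 5.63% = 6.29%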